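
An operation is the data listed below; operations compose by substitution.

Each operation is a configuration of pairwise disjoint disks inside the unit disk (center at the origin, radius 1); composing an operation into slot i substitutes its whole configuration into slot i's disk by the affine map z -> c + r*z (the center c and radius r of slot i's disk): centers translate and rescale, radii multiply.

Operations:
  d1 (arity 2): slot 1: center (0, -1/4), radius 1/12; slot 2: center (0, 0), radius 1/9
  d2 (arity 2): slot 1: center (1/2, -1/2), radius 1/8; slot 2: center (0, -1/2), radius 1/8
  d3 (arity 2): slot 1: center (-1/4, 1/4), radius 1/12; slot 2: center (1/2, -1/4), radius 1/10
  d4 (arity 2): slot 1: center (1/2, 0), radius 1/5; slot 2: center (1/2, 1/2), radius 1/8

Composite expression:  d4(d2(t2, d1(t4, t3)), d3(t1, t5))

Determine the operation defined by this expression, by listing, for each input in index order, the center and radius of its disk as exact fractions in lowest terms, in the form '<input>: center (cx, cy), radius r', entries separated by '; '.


Follow each t-input down from d4: c' goes to c + r*c', radius to r*r'.
t2 passes through 2 substitutions, ending at center (3/5, -1/10), radius 1/40
t4 passes through 3 substitutions, ending at center (1/2, -17/160), radius 1/480
t3 passes through 3 substitutions, ending at center (1/2, -1/10), radius 1/360
t1 passes through 2 substitutions, ending at center (15/32, 17/32), radius 1/96
t5 passes through 2 substitutions, ending at center (9/16, 15/32), radius 1/80

t1: center (15/32, 17/32), radius 1/96; t2: center (3/5, -1/10), radius 1/40; t3: center (1/2, -1/10), radius 1/360; t4: center (1/2, -17/160), radius 1/480; t5: center (9/16, 15/32), radius 1/80


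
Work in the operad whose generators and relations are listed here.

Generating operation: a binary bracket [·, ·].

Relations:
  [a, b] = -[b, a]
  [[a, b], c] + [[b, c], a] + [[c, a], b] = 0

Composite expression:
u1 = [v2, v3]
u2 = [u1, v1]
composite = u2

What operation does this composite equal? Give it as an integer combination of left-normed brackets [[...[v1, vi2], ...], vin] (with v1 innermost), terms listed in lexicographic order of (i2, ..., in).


-[[v1, v2], v3] + [[v1, v3], v2]

Expand each bracket as ab - ba; the v1-initial words give the coefficients.
Composite bracket: [[v2, v3], v1]
Applying ab - ba throughout gives 4 signed words (2^2 = 4).
Coefficients come from the v1-initial words:
  from v1v2v3, sign -1: term -[[v1, v2], v3]
  from v1v3v2, sign +1: term +[[v1, v3], v2]


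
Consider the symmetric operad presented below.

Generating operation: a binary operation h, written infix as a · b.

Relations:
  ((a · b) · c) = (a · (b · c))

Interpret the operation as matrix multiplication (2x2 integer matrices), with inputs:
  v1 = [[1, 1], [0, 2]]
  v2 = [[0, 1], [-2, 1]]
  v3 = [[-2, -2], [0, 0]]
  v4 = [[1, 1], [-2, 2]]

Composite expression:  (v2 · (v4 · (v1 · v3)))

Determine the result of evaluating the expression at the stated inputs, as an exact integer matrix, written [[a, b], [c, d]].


[[4, 4], [8, 8]]

(v1 · v3) = [[-2, -2], [0, 0]]
(v4 · (v1 · v3)) = [[-2, -2], [4, 4]]
(v2 · (v4 · (v1 · v3))) = [[4, 4], [8, 8]]


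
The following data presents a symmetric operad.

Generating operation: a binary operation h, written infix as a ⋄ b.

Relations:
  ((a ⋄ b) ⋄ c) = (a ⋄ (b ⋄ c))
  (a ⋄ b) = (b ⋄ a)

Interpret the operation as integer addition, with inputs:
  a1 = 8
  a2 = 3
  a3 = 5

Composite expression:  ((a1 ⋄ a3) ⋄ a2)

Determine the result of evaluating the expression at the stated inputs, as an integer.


(a1 ⋄ a3) = 13
((a1 ⋄ a3) ⋄ a2) = 16

16


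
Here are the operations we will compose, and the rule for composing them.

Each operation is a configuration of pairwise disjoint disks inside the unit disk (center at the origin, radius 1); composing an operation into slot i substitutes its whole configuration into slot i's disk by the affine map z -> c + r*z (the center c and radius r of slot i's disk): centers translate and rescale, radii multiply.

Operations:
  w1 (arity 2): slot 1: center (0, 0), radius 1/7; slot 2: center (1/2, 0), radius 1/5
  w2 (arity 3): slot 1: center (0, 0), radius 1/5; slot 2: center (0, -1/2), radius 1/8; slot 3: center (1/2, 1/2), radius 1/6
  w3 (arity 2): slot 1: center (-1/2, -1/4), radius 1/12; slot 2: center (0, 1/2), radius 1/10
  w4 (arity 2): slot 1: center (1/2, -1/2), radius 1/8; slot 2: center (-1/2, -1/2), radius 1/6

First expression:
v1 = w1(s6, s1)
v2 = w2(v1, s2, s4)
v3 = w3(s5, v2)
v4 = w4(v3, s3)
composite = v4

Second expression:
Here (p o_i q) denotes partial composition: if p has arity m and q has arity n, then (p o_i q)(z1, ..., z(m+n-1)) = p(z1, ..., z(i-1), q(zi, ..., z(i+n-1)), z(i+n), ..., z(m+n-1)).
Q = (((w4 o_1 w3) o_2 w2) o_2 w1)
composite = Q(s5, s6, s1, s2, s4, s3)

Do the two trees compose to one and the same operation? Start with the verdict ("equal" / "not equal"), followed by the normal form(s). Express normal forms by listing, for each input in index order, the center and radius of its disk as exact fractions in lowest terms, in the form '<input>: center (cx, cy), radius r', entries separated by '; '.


equal; the common form is s1: center (401/800, -7/16), radius 1/2000; s2: center (1/2, -71/160), radius 1/640; s3: center (-1/2, -1/2), radius 1/6; s4: center (81/160, -69/160), radius 1/480; s5: center (7/16, -17/32), radius 1/96; s6: center (1/2, -7/16), radius 1/2800

The first expression reduces to s1: center (401/800, -7/16), radius 1/2000; s2: center (1/2, -71/160), radius 1/640; s3: center (-1/2, -1/2), radius 1/6; s4: center (81/160, -69/160), radius 1/480; s5: center (7/16, -17/32), radius 1/96; s6: center (1/2, -7/16), radius 1/2800
The second expression reduces to s1: center (401/800, -7/16), radius 1/2000; s2: center (1/2, -71/160), radius 1/640; s3: center (-1/2, -1/2), radius 1/6; s4: center (81/160, -69/160), radius 1/480; s5: center (7/16, -17/32), radius 1/96; s6: center (1/2, -7/16), radius 1/2800
One common form — equal.


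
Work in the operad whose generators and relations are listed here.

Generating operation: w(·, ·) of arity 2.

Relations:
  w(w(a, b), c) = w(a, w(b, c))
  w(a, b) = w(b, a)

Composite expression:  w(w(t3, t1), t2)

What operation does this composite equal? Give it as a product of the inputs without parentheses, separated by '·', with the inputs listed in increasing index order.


t1 · t2 · t3

Both nesting and order wash out for w; what remains is which t's occur.
w(t3, t1) reduces to t3 · t1
w(w(t3, t1), t2) reduces to t3 · t1 · t2
rearranged into index order: t1 · t2 · t3


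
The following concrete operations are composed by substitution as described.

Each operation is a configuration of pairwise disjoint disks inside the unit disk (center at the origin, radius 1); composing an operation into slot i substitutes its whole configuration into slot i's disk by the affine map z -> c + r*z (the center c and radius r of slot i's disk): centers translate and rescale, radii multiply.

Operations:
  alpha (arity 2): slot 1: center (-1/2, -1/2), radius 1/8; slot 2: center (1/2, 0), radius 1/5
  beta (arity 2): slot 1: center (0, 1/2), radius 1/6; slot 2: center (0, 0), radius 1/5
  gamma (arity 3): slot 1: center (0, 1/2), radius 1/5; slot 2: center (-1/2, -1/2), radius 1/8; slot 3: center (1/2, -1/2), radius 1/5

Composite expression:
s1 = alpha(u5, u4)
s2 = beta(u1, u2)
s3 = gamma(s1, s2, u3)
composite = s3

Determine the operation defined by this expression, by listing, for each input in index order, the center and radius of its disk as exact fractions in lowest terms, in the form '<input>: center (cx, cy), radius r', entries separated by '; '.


Below gamma, radii multiply path by path; the u-disk centers shift.
u5 passes through 2 substitutions, ending at center (-1/10, 2/5), radius 1/40
u4 passes through 2 substitutions, ending at center (1/10, 1/2), radius 1/25
u1 passes through 2 substitutions, ending at center (-1/2, -7/16), radius 1/48
u2 passes through 2 substitutions, ending at center (-1/2, -1/2), radius 1/40
u3 passes through 1 substitution, ending at center (1/2, -1/2), radius 1/5

u1: center (-1/2, -7/16), radius 1/48; u2: center (-1/2, -1/2), radius 1/40; u3: center (1/2, -1/2), radius 1/5; u4: center (1/10, 1/2), radius 1/25; u5: center (-1/10, 2/5), radius 1/40


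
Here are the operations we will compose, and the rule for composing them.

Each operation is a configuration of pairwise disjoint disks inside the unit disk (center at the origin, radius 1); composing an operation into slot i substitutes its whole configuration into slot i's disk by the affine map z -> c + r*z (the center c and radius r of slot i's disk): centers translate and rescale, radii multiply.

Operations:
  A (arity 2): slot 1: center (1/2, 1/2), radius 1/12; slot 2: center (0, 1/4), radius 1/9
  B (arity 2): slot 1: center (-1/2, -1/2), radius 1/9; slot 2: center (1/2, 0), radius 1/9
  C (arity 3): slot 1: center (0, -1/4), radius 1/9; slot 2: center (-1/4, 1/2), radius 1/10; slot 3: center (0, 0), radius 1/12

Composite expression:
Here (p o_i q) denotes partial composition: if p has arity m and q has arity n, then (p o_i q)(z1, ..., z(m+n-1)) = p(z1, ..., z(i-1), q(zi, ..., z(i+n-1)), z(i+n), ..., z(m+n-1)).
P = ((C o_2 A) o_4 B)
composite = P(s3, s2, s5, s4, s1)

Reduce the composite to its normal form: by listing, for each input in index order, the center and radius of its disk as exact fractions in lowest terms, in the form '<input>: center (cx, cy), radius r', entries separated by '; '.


Each s-disk chains the slot maps above it in C; radii multiply.
tracing s3 down its 1-map path: center (0, -1/4), radius 1/9
tracing s2 down its 2-map path: center (-1/5, 11/20), radius 1/120
tracing s5 down its 2-map path: center (-1/4, 21/40), radius 1/90
tracing s4 down its 2-map path: center (-1/24, -1/24), radius 1/108
tracing s1 down its 2-map path: center (1/24, 0), radius 1/108

s1: center (1/24, 0), radius 1/108; s2: center (-1/5, 11/20), radius 1/120; s3: center (0, -1/4), radius 1/9; s4: center (-1/24, -1/24), radius 1/108; s5: center (-1/4, 21/40), radius 1/90


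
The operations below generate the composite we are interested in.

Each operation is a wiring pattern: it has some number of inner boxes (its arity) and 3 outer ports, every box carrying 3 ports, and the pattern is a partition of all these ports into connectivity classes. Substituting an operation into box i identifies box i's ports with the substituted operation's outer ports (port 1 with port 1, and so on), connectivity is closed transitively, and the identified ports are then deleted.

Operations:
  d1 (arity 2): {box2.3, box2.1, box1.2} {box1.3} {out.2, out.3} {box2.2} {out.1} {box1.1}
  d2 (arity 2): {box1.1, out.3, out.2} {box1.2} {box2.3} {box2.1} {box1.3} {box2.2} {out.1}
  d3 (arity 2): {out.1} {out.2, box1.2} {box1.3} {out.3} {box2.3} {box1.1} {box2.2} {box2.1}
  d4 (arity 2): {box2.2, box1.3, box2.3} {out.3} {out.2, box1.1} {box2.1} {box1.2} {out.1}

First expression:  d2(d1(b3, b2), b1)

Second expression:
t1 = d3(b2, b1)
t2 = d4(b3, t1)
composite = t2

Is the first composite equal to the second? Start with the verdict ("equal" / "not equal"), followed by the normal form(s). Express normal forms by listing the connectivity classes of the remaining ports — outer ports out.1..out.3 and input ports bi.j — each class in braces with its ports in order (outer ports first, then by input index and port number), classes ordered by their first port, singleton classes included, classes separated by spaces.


The first expression reduces to {out.1} {out.2, out.3} {b1.1} {b1.2} {b1.3} {b2.1, b2.3, b3.2} {b2.2} {b3.1} {b3.3}
The second expression reduces to {out.1} {out.2, b3.1} {out.3} {b1.1} {b1.2} {b1.3} {b2.1} {b2.2, b3.3} {b2.3} {b3.2}
Different reductions; not equal.

not equal; first: {out.1} {out.2, out.3} {b1.1} {b1.2} {b1.3} {b2.1, b2.3, b3.2} {b2.2} {b3.1} {b3.3}; second: {out.1} {out.2, b3.1} {out.3} {b1.1} {b1.2} {b1.3} {b2.1} {b2.2, b3.3} {b2.3} {b3.2}


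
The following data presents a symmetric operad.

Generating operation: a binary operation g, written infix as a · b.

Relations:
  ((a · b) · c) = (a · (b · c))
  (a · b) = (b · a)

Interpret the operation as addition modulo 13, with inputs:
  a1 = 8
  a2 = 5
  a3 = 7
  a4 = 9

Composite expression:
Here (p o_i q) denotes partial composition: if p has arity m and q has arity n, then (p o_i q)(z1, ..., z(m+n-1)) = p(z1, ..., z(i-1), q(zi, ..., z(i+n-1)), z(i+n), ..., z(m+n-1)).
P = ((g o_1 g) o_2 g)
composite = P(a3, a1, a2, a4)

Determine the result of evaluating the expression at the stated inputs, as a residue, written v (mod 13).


3 (mod 13)

(a1 · a2) = 0
(a3 · (a1 · a2)) = 7
((a3 · (a1 · a2)) · a4) = 3


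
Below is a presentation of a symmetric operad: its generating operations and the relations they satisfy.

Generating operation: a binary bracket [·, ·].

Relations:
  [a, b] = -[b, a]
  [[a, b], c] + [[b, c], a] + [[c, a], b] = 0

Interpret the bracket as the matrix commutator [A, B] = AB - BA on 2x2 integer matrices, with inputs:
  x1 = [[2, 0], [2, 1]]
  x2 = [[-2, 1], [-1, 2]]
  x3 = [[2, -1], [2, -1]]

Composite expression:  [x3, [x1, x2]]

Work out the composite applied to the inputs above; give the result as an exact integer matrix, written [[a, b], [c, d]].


[[5, -1], [13, -5]]

[x1, x2] = [[-2, 1], [-7, 2]]
[x3, [x1, x2]] = [[5, -1], [13, -5]]


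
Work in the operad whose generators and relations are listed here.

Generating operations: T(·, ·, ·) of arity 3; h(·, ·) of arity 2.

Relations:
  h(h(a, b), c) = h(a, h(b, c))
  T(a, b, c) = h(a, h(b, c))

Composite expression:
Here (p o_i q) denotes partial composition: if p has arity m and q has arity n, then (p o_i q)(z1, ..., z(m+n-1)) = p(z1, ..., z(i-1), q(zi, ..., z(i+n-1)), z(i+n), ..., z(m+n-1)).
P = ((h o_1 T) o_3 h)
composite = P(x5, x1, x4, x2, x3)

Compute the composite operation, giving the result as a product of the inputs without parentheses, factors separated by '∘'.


x5 ∘ x1 ∘ x4 ∘ x2 ∘ x3

Under associativity of h, the answer is the x's in reading order.
h(x4, x2) spells out as x4 ∘ x2
T(x5, x1, h(x4, x2)) spells out as x5 ∘ x1 ∘ x4 ∘ x2
h(T(x5, x1, h(x4, x2)), x3) spells out as x5 ∘ x1 ∘ x4 ∘ x2 ∘ x3


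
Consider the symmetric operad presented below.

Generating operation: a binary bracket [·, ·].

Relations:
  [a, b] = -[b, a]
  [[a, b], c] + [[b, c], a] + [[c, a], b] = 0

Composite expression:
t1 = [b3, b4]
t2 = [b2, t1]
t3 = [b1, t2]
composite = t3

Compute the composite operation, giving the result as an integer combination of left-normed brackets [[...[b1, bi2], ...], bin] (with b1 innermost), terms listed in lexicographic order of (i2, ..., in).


[[[b1, b2], b3], b4] - [[[b1, b2], b4], b3] - [[[b1, b3], b4], b2] + [[[b1, b4], b3], b2]

In the tensor algebra, words opening b1 carry the b1-anchored form.
Composite bracket: [b1, [b2, [b3, b4]]]
Expanding via [a, b] = ab - ba: 8 signed words (2^3 = 8).
Coefficients come from the b1-initial words:
  from b1b2b3b4, sign +1: term +[[[b1, b2], b3], b4]
  from b1b2b4b3, sign -1: term -[[[b1, b2], b4], b3]
  from b1b3b4b2, sign -1: term -[[[b1, b3], b4], b2]
  from b1b4b3b2, sign +1: term +[[[b1, b4], b3], b2]


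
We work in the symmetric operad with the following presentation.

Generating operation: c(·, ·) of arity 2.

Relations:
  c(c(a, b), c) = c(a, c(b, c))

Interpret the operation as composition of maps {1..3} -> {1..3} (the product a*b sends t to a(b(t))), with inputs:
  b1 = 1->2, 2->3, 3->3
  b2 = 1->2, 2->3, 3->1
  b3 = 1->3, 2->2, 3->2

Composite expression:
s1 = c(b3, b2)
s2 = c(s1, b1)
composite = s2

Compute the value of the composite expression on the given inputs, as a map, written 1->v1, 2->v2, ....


c(b3, b2) = 1->2, 2->2, 3->3
c(c(b3, b2), b1) = 1->2, 2->3, 3->3

1->2, 2->3, 3->3


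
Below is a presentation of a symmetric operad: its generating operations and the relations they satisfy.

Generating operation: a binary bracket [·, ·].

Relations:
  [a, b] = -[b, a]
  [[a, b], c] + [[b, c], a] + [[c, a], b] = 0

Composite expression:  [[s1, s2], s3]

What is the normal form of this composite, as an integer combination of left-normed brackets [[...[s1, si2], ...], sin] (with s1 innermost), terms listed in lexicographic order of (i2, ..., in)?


[[s1, s2], s3]

Expand each bracket as ab - ba; the s1-initial words give the coefficients.
Composite bracket: [[s1, s2], s3]
Full expansion: 4 signed words from ab - ba (2^2 = 4).
Coefficients come from the s1-initial words:
  sign of s1s2s3 is +1, so it contributes +[[s1, s2], s3]


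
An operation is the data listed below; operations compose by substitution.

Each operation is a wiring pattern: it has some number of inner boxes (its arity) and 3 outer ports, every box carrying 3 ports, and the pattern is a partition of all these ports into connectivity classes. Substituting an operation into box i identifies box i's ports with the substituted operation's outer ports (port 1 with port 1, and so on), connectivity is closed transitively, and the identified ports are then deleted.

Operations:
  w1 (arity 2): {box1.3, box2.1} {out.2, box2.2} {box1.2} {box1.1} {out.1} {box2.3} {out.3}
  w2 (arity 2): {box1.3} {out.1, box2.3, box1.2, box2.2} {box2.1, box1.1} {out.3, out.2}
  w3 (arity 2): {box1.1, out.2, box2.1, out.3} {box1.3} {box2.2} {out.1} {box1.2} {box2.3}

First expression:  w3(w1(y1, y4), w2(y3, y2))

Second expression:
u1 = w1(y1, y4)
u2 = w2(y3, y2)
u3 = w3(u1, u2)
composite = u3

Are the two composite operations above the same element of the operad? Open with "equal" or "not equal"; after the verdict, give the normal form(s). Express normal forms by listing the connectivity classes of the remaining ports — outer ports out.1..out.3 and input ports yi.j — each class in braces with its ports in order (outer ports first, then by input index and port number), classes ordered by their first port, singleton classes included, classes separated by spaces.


equal; the common form is {out.1} {out.2, out.3, y2.2, y2.3, y3.2} {y1.1} {y1.2} {y1.3, y4.1} {y2.1, y3.1} {y3.3} {y4.2} {y4.3}

Normal form of the first expression: {out.1} {out.2, out.3, y2.2, y2.3, y3.2} {y1.1} {y1.2} {y1.3, y4.1} {y2.1, y3.1} {y3.3} {y4.2} {y4.3}
Normal form of the second expression: {out.1} {out.2, out.3, y2.2, y2.3, y3.2} {y1.1} {y1.2} {y1.3, y4.1} {y2.1, y3.1} {y3.3} {y4.2} {y4.3}
Identical normal forms: equal.


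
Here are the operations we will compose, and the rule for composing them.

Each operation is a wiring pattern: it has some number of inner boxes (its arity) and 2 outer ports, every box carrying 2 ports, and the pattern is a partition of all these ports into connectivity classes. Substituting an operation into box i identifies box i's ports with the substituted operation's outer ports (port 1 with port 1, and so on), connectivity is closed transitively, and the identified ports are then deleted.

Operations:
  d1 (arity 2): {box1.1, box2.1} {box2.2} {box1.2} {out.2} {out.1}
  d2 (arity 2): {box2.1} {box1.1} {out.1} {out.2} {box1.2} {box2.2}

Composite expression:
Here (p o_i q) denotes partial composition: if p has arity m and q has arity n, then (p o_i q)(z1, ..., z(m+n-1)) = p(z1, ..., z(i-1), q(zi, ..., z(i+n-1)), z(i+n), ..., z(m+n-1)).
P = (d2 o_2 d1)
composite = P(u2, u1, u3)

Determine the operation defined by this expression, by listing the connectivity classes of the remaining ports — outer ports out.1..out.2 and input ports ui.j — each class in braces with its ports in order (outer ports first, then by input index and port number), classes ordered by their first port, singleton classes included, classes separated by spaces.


Reachability decides: close wires over d2-identified ports.
composing d1 on (u1, u3), with out.j its own outer ports: {out.1} {out.2} {u1.1, u3.1} {u1.2} {u3.2}
composing d2 on (u2, u1, u3), with out.j its own outer ports: {out.1} {out.2} {u1.1, u3.1} {u1.2} {u2.1} {u2.2} {u3.2}

{out.1} {out.2} {u1.1, u3.1} {u1.2} {u2.1} {u2.2} {u3.2}


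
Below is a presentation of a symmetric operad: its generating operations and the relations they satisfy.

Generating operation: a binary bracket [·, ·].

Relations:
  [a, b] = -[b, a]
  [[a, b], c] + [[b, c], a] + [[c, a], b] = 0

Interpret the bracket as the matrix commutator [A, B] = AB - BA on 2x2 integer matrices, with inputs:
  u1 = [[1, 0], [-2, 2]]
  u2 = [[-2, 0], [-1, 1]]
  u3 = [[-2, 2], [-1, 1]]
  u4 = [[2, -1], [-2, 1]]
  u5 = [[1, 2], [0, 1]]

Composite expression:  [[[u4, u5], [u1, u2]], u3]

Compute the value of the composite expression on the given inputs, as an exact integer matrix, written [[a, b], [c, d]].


[[80, 40], [140, -80]]

[u4, u5] = [[4, 2], [0, -4]]
[u1, u2] = [[0, 0], [5, 0]]
[[u4, u5], [u1, u2]] = [[10, 0], [-40, -10]]
[[[u4, u5], [u1, u2]], u3] = [[80, 40], [140, -80]]


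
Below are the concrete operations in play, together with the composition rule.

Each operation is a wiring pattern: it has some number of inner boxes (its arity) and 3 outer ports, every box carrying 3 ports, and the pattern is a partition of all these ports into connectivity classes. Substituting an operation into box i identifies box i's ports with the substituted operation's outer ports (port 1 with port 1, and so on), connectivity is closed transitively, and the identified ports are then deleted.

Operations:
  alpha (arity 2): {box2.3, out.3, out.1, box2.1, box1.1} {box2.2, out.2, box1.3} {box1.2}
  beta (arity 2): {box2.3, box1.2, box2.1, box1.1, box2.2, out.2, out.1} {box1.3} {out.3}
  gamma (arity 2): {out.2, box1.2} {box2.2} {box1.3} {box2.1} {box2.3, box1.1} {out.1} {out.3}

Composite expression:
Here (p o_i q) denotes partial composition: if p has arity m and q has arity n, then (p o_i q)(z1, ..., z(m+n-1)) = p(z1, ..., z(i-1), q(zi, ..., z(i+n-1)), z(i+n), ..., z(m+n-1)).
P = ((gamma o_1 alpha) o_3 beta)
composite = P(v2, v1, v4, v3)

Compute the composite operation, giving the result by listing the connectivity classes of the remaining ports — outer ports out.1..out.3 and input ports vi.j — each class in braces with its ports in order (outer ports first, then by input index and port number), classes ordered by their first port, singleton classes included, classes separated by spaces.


Treat the ports identified at gamma as solder joints: merge, then drop.
the subtree at alpha composes to {out.1, out.3, v1.1, v1.3, v2.1} {out.2, v1.2, v2.3} {v2.2} on (v2, v1); out.j = own outer ports
the subtree at beta composes to {out.1, out.2, v3.1, v3.2, v3.3, v4.1, v4.2} {out.3} {v4.3} on (v4, v3); out.j = own outer ports
the subtree at gamma composes to {out.1} {out.2, v1.2, v2.3} {out.3} {v1.1, v1.3, v2.1} {v2.2} {v3.1, v3.2, v3.3, v4.1, v4.2} {v4.3} on (v2, v1, v4, v3); out.j = own outer ports

{out.1} {out.2, v1.2, v2.3} {out.3} {v1.1, v1.3, v2.1} {v2.2} {v3.1, v3.2, v3.3, v4.1, v4.2} {v4.3}


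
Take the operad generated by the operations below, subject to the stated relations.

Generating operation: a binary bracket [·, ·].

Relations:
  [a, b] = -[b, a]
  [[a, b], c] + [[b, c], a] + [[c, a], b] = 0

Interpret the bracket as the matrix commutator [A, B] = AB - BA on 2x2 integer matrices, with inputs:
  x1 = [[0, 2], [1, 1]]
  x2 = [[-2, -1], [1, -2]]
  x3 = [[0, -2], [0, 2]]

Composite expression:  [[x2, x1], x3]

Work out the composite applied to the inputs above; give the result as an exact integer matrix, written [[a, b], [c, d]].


[[-2, 10], [2, 2]]

[x2, x1] = [[-3, -1], [-1, 3]]
[[x2, x1], x3] = [[-2, 10], [2, 2]]


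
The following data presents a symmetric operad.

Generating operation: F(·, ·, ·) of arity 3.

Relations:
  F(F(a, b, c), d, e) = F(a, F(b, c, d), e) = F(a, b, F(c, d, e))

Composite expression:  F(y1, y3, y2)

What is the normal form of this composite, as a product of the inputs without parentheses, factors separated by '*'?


y1 * y3 * y2


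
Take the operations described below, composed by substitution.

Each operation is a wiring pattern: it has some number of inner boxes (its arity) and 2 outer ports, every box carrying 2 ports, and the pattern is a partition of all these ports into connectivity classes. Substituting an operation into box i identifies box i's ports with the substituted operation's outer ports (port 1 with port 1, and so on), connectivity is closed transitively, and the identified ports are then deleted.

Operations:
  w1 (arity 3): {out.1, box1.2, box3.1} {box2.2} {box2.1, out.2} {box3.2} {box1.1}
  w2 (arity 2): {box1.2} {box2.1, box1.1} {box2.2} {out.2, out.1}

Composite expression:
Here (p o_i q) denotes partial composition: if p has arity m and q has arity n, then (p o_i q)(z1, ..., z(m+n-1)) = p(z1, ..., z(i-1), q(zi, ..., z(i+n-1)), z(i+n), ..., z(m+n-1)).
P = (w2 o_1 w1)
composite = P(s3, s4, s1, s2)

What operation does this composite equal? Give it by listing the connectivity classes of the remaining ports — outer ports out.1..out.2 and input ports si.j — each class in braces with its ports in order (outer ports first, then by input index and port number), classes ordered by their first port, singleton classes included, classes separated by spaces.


Connectivity passes through glued w2-boundaries; trace each wire chain.
after w1, the pattern on (s3, s4, s1) reads {out.1, s1.1, s3.2} {out.2, s4.1} {s1.2} {s3.1} {s4.2} (out.j = its outer ports)
after w2, the pattern on (s3, s4, s1, s2) reads {out.1, out.2} {s1.1, s2.1, s3.2} {s1.2} {s2.2} {s3.1} {s4.1} {s4.2} (out.j = its outer ports)

{out.1, out.2} {s1.1, s2.1, s3.2} {s1.2} {s2.2} {s3.1} {s4.1} {s4.2}


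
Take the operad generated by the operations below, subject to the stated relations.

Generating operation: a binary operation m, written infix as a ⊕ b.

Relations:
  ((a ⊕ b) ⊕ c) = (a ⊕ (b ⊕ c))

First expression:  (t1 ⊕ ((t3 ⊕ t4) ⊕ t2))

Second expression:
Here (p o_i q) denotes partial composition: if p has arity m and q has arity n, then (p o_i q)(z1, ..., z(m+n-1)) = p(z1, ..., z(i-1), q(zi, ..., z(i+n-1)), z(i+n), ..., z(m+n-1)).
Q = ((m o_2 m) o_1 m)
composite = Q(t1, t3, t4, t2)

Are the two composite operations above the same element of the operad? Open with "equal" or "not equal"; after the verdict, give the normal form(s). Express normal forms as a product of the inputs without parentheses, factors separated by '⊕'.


Reducing the first expression gives t1 ⊕ t3 ⊕ t4 ⊕ t2
Reducing the second expression gives t1 ⊕ t3 ⊕ t4 ⊕ t2
Both agree, so they are equal.

equal; both compose to t1 ⊕ t3 ⊕ t4 ⊕ t2


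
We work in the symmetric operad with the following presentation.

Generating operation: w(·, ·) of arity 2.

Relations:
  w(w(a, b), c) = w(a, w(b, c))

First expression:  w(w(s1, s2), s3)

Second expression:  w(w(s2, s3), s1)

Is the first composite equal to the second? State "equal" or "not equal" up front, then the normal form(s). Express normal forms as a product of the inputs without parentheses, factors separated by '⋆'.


not equal: they reduce to s1 ⋆ s2 ⋆ s3 and s2 ⋆ s3 ⋆ s1


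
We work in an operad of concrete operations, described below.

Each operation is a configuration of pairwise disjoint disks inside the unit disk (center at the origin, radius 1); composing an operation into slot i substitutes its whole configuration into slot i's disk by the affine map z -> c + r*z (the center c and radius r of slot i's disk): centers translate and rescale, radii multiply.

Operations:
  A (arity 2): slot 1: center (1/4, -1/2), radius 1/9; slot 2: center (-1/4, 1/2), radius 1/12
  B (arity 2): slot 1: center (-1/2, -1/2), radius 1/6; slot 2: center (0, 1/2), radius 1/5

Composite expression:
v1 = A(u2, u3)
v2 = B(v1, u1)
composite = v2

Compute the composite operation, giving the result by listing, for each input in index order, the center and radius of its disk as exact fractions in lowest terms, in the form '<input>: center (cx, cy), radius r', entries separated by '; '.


Only the slot chain above each u matters under B; compose those maps.
input u2: applying the 2 nested substitutions gives center (-11/24, -7/12), radius 1/54
input u3: applying the 2 nested substitutions gives center (-13/24, -5/12), radius 1/72
input u1: applying the 1 nested substitution gives center (0, 1/2), radius 1/5

u1: center (0, 1/2), radius 1/5; u2: center (-11/24, -7/12), radius 1/54; u3: center (-13/24, -5/12), radius 1/72


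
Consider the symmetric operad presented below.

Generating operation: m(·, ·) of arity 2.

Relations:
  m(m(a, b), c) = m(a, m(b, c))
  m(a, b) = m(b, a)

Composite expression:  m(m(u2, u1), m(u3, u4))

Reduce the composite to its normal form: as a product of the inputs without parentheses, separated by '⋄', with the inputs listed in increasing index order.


With m associative and commutative, the u-input set is all that matters.
m(u2, u1) spells out as u2 ⋄ u1
m(u3, u4) spells out as u3 ⋄ u4
m(m(u2, u1), m(u3, u4)) spells out as u2 ⋄ u1 ⋄ u3 ⋄ u4
sorting the factors by input index: u1 ⋄ u2 ⋄ u3 ⋄ u4

u1 ⋄ u2 ⋄ u3 ⋄ u4


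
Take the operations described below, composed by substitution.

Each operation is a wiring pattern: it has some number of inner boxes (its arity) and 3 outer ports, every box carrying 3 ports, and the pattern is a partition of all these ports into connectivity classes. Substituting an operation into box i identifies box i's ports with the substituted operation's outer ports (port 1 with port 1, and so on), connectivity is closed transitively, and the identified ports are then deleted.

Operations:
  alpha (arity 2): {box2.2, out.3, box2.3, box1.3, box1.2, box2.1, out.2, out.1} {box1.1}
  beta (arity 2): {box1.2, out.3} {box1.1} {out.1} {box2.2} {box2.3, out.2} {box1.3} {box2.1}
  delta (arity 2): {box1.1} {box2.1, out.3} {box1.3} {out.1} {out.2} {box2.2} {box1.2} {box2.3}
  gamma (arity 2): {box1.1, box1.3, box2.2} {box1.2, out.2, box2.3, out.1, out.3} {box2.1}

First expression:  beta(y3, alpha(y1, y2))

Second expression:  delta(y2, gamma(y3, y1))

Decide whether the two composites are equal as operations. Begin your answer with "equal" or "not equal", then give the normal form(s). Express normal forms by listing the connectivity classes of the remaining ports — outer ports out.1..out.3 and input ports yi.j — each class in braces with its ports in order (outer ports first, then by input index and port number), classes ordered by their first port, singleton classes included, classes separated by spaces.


not equal: they reduce to {out.1} {out.2, y1.2, y1.3, y2.1, y2.2, y2.3} {out.3, y3.2} {y1.1} {y3.1} {y3.3} and {out.1} {out.2} {out.3, y1.3, y3.2} {y1.1} {y1.2, y3.1, y3.3} {y2.1} {y2.2} {y2.3}

Reducing the first expression gives {out.1} {out.2, y1.2, y1.3, y2.1, y2.2, y2.3} {out.3, y3.2} {y1.1} {y3.1} {y3.3}
Reducing the second expression gives {out.1} {out.2} {out.3, y1.3, y3.2} {y1.1} {y1.2, y3.1, y3.3} {y2.1} {y2.2} {y2.3}
No match — not equal.


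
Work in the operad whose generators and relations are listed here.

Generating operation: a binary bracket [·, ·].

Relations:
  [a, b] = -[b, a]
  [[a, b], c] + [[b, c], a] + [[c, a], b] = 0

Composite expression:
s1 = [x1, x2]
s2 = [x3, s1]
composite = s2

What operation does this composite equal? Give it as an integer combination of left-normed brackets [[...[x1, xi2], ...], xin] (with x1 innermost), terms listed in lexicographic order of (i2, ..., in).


-[[x1, x2], x3]

In the tensor algebra, words opening x1 carry the x1-anchored form.
Composite bracket: [x3, [x1, x2]]
Expanding via [a, b] = ab - ba: 4 signed words (2^2 = 4).
Keep just the words that open with x1:
  word x1x2x3 has sign -1, contributing -[[x1, x2], x3]


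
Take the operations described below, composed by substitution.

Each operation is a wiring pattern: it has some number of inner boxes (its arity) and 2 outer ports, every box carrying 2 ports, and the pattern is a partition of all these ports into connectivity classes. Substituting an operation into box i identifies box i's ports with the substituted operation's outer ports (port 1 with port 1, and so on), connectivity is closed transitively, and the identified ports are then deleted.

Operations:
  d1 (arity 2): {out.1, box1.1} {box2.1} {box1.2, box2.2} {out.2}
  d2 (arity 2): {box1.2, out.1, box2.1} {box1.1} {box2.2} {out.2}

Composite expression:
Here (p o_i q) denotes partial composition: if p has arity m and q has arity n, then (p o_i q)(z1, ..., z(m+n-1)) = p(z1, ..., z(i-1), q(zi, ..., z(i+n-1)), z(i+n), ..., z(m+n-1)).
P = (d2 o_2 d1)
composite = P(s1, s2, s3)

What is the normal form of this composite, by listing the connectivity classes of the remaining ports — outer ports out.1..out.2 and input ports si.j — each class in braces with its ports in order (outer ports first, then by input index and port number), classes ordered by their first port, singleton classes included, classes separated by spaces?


Reachability decides: close wires over d2-identified ports.
the subtree at d1 composes to {out.1, s2.1} {out.2} {s2.2, s3.2} {s3.1} on (s2, s3); out.j = own outer ports
the subtree at d2 composes to {out.1, s1.2, s2.1} {out.2} {s1.1} {s2.2, s3.2} {s3.1} on (s1, s2, s3); out.j = own outer ports

{out.1, s1.2, s2.1} {out.2} {s1.1} {s2.2, s3.2} {s3.1}


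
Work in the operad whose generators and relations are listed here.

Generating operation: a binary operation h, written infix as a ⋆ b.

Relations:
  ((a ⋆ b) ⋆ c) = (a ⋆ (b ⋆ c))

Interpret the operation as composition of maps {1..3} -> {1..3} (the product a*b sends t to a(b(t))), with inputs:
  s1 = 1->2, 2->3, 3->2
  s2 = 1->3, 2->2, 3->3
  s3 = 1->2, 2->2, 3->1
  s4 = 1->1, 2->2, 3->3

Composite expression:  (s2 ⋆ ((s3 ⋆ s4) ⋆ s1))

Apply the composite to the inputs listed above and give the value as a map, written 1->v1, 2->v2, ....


(s3 ⋆ s4) = 1->2, 2->2, 3->1
((s3 ⋆ s4) ⋆ s1) = 1->2, 2->1, 3->2
(s2 ⋆ ((s3 ⋆ s4) ⋆ s1)) = 1->2, 2->3, 3->2

1->2, 2->3, 3->2


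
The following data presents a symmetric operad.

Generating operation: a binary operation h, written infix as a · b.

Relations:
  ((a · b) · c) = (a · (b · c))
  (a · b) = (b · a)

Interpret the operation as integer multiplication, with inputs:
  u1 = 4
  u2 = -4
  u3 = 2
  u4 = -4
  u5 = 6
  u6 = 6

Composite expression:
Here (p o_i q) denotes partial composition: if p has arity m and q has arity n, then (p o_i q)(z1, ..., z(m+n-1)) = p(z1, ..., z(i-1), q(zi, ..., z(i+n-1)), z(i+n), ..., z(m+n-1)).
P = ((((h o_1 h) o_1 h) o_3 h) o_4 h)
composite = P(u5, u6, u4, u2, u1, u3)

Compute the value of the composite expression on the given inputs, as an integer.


4608

(u5 · u6) = 36
(u2 · u1) = -16
(u4 · (u2 · u1)) = 64
((u5 · u6) · (u4 · (u2 · u1))) = 2304
(((u5 · u6) · (u4 · (u2 · u1))) · u3) = 4608


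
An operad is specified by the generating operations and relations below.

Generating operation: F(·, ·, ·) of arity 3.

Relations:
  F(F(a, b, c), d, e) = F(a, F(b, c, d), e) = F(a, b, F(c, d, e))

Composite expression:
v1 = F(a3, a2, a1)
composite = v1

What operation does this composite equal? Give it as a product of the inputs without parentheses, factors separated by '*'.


Under associativity of F, the answer is the a's in reading order.
F(a3, a2, a1) spells out as a3 * a2 * a1

a3 * a2 * a1


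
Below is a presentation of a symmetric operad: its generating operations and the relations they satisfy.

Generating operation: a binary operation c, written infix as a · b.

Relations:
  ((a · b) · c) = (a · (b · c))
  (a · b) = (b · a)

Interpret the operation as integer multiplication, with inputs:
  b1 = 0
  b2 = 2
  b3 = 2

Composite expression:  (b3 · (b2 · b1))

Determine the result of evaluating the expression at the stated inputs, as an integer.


(b2 · b1) = 0
(b3 · (b2 · b1)) = 0

0


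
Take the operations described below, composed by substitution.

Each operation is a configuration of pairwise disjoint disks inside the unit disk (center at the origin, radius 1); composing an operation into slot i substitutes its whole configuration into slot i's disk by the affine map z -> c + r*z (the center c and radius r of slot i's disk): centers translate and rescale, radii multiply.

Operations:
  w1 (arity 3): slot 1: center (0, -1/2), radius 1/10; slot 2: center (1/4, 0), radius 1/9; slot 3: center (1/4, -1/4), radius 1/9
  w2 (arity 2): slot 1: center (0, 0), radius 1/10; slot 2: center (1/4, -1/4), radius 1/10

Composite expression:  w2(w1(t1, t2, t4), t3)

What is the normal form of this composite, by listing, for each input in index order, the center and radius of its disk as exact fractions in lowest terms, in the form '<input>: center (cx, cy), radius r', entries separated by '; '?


Nesting under w2 composes maps z -> c + r*z down each t-path.
input t1: applying the 2 nested substitutions gives center (0, -1/20), radius 1/100
input t2: applying the 2 nested substitutions gives center (1/40, 0), radius 1/90
input t4: applying the 2 nested substitutions gives center (1/40, -1/40), radius 1/90
input t3: applying the 1 nested substitution gives center (1/4, -1/4), radius 1/10

t1: center (0, -1/20), radius 1/100; t2: center (1/40, 0), radius 1/90; t3: center (1/4, -1/4), radius 1/10; t4: center (1/40, -1/40), radius 1/90


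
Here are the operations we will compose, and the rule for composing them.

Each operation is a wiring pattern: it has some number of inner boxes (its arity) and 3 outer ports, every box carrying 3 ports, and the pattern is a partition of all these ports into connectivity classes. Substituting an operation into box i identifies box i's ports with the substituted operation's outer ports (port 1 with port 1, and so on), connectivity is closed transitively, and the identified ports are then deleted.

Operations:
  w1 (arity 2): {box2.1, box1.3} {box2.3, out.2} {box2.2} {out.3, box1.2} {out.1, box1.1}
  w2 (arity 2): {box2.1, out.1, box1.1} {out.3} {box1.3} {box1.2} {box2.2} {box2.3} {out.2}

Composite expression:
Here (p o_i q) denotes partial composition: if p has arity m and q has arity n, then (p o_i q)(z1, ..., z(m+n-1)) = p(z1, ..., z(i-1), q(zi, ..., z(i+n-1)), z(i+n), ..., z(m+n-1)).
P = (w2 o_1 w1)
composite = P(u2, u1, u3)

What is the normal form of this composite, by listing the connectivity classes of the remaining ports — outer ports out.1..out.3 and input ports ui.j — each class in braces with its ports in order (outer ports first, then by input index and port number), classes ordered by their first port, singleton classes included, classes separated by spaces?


{out.1, u2.1, u3.1} {out.2} {out.3} {u1.1, u2.3} {u1.2} {u1.3} {u2.2} {u3.2} {u3.3}

Two ports join when wires chain via w2-identified ports.
w1 over (u2, u1) gives {out.1, u2.1} {out.2, u1.3} {out.3, u2.2} {u1.1, u2.3} {u1.2}, out.j being that stage's outer ports
w2 over (u2, u1, u3) gives {out.1, u2.1, u3.1} {out.2} {out.3} {u1.1, u2.3} {u1.2} {u1.3} {u2.2} {u3.2} {u3.3}, out.j being that stage's outer ports


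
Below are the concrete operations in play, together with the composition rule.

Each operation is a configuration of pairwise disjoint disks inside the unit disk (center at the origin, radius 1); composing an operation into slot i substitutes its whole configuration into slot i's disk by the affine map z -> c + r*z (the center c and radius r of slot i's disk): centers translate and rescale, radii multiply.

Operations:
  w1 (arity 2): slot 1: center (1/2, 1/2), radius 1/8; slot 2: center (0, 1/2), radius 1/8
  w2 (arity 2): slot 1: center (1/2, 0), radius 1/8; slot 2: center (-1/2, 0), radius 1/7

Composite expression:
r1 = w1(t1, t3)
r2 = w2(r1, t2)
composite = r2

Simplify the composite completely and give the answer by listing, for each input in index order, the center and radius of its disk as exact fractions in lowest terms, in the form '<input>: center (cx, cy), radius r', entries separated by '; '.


t1: center (9/16, 1/16), radius 1/64; t2: center (-1/2, 0), radius 1/7; t3: center (1/2, 1/16), radius 1/64

Each t-disk chains the slot maps above it in w2; radii multiply.
input t1: composing its 2 substitution steps yields center (9/16, 1/16), radius 1/64
input t3: composing its 2 substitution steps yields center (1/2, 1/16), radius 1/64
input t2: composing its 1 substitution step yields center (-1/2, 0), radius 1/7
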